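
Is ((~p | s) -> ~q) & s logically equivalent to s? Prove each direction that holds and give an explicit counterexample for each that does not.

The forward direction holds; the converse fails.

(⇒) Assume the antecedent. If q is true, the antecedent cannot hold. If q is false, the antecedent forces (q = F, s = T, p = F) or (q = F, s = T, p = T), and s holds there. Either way s holds.

(⇐) This fails. Under q = T, s = T, p = F, the left side is false but the right side is true.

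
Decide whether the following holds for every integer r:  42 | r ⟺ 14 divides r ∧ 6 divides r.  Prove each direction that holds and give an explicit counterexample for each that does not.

Both directions hold; the statement is true.

Forward direction. If 42 ∣ r, write r = 42q. Since 42 = 3·14, r = 14·(3q), so 14 ∣ r; and since 42 = 7·6, r = 6·(7q), so 6 ∣ r.

Converse. Suppose 14 ∣ r and 6 ∣ r. Any common multiple of 14 and 6 is a multiple of their lcm; here lcm(14, 6) = 14·6/gcd(14, 6) = 84/2 = 42, so 42 ∣ r.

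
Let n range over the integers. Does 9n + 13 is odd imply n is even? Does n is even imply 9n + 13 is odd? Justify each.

Both implications hold.

[⇒] Suppose 9n + 13 is odd. Since 9 is odd, 9n and n have the same parity, so 9n + 13 ≡ n + 13 (mod 2). As 13 is odd, 9n + 13 is odd exactly when n is even. Thus n is even.

[⇐] Conversely, suppose n is even; write n = 2j. Then 9n + 13 = 9·(2j) + 13 = 2·9j + 13, which is odd.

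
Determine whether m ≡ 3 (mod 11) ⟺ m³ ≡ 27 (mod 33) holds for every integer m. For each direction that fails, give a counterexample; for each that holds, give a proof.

(⟹) This fails: take m = 14. Then 14 ≡ 3 (mod 11), but 14³ = 2744 ≡ 5 (mod 33), not 27.

(⟸) Conversely, the residues r modulo 33 with r³ ≡ 27 (mod 33) are exactly {3}, and each is ≡ 3 (mod 11).

Only the reverse direction holds.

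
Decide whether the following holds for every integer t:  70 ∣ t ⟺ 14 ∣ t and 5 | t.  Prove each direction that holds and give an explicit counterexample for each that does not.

The biconditional holds.

(→) If 70 ∣ t, write t = 70q. Since 70 = 5·14, t = 14·(5q), so 14 ∣ t; and since 70 = 14·5, t = 5·(14q), so 5 ∣ t.

(←) Suppose 14 ∣ t and 5 ∣ t. Any common multiple of 14 and 5 is a multiple of their lcm; here gcd(14, 5) = 1, so lcm(14, 5) = 14·5 = 70, so 70 ∣ t.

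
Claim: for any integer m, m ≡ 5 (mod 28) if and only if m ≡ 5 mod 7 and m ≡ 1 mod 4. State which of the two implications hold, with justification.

(→) Suppose m ≡ 5 (mod 28); write m = 28j + 5. Since 7 ∣ 28, reducing mod 7 gives m ≡ 5 (mod 7); since 4 ∣ 28, reducing mod 4 gives m ≡ 5 ≡ 1 (mod 4).

(←) Conversely, if m ≡ 5 (mod 7) and m ≡ 1 (mod 4), then by the Chinese remainder theorem m ≡ 5 (mod 28). This is exactly m ≡ 5 (mod 28).

Equivalent; both directions hold.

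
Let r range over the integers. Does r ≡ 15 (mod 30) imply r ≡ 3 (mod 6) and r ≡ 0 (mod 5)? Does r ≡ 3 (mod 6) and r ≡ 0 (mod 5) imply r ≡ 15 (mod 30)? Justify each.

Both directions hold.

(⟸) If r ≡ 3 (mod 6) and r ≡ 0 (mod 5), then by the Chinese remainder theorem r ≡ 15 (mod 30). This is exactly r ≡ 15 (mod 30).

(⟹) Suppose r ≡ 15 (mod 30); write r = 30j + 15. Since 6 ∣ 30, reducing mod 6 gives r ≡ 15 ≡ 3 (mod 6); since 5 ∣ 30, reducing mod 5 gives r ≡ 15 ≡ 0 (mod 5).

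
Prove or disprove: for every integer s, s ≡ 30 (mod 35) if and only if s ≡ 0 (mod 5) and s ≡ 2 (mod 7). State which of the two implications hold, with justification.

Equivalent; both directions hold.

[⇒] Suppose s ≡ 30 (mod 35); write s = 35j + 30. Since 5 ∣ 35, reducing mod 5 gives s ≡ 30 ≡ 0 (mod 5); since 7 ∣ 35, reducing mod 7 gives s ≡ 30 ≡ 2 (mod 7).

[⇐] Conversely, if s ≡ 0 (mod 5) and s ≡ 2 (mod 7), then by the Chinese remainder theorem s ≡ 30 (mod 35). This is exactly s ≡ 30 (mod 35).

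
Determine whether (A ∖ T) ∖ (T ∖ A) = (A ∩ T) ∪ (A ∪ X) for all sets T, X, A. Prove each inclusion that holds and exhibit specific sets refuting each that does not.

(⟹) Let x ∈ (A ∖ T) ∖ (T ∖ A). Then either x ∈ A and x ∉ T, X; or x ∈ X ∩ A and x ∉ T. In each case x ∈ (A ∩ T) ∪ (A ∪ X), so (A ∖ T) ∖ (T ∖ A) ⊆ (A ∩ T) ∪ (A ∪ X).

(⟸) This inclusion fails. Take T = ∅, X = {1}, A = ∅; then 1 ∈ (A ∩ T) ∪ (A ∪ X) but 1 ∉ (A ∖ T) ∖ (T ∖ A).

(⊆) holds; (⊇) fails.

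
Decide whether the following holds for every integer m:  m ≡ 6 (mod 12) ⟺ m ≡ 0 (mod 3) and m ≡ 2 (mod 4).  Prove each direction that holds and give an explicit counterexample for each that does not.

The biconditional holds.

(⟹) Suppose m ≡ 6 (mod 12); write m = 12j + 6. Since 3 ∣ 12, reducing mod 3 gives m ≡ 6 ≡ 0 (mod 3); since 4 ∣ 12, reducing mod 4 gives m ≡ 6 ≡ 2 (mod 4).

(⟸) Conversely, if m ≡ 0 (mod 3) and m ≡ 2 (mod 4), then by the Chinese remainder theorem m ≡ 6 (mod 12). This is exactly m ≡ 6 (mod 12).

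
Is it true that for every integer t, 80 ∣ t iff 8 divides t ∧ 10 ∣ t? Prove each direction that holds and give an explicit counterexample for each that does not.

[⇒] If 80 ∣ t, write t = 80q. Since 80 = 10·8, t = 8·(10q), so 8 ∣ t; and since 80 = 8·10, t = 10·(8q), so 10 ∣ t.

[⇐] This fails: take t = 40. Both 8 ∣ 40 and 10 ∣ 40, yet 40 is not a multiple of 80 (since 40 = 0·80 + 40), so 80 ∤ 40.

(⇒) holds; (⇐) fails.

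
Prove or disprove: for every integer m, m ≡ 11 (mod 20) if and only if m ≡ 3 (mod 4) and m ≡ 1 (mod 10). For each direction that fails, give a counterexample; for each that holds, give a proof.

Both implications hold.

Forward direction. Suppose m ≡ 11 (mod 20); write m = 20j + 11. Since 4 ∣ 20, reducing mod 4 gives m ≡ 11 ≡ 3 (mod 4); since 10 ∣ 20, reducing mod 10 gives m ≡ 11 ≡ 1 (mod 10).

Converse. If m ≡ 3 (mod 4) and m ≡ 1 (mod 10), then by the Chinese remainder theorem m ≡ 11 (mod 20). This is exactly m ≡ 11 (mod 20).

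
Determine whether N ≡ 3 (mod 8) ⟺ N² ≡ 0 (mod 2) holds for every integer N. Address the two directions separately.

(⇒) fails and (⇐) fails.

Forward direction. This fails: take N = 3. Then 3 ≡ 3 (mod 8), but 3² = 9 ≡ 1 (mod 2), not 0.

Converse. This fails: take N = 0. Then 0² = 0 ≡ 0 (mod 2), yet 0 ≡ 0 (mod 8), not 3.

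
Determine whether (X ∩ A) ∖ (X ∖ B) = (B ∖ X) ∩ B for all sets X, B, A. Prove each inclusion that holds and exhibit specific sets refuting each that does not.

(⊆) This inclusion fails. Take X = {1}, B = {1}, A = {1}; then 1 ∈ (X ∩ A) ∖ (X ∖ B) but 1 ∉ (B ∖ X) ∩ B.

(⊇) This inclusion fails. Take X = ∅, B = {1}, A = ∅; then 1 ∈ (B ∖ X) ∩ B but 1 ∉ (X ∩ A) ∖ (X ∖ B).

(⊆) fails and (⊇) fails.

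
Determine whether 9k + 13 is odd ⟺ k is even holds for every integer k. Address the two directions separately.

Both directions hold.

(←) Suppose k is even; write k = 2j. Then 9k + 13 = 9·(2j) + 13 = 2·9j + 13, which is odd.

(→) Suppose 9k + 13 is odd. Since 9 is odd, 9k and k have the same parity, so 9k + 13 ≡ k + 13 (mod 2). As 13 is odd, 9k + 13 is odd exactly when k is even. Thus k is even.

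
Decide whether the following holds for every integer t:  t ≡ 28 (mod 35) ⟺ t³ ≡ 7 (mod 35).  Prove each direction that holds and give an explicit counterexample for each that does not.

(⟹) Suppose t ≡ 28 (mod 35). Write t = 35j + 28. Then (35j + 28)³ = 42875j³ + 102900j² + 82320j + 21952 = 35(1225j³ + 2940j² + 2352j + 627) + 7, so t³ ≡ 7 (mod 35).

(⟸) Conversely, suppose t³ ≡ 7 (mod 35). The only residue r in {0, …, 34} with r³ ≡ 7 (mod 35) is r = 28, so t ≡ 28 (mod 35).

Equivalent; both directions hold.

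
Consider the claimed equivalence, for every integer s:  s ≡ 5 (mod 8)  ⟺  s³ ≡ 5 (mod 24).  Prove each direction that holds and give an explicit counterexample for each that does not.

(→) This fails: take s = 13. Then 13 ≡ 5 (mod 8), but 13³ = 2197 ≡ 13 (mod 24), not 5.

(←) Conversely, the residues r modulo 24 with r³ ≡ 5 (mod 24) are exactly {5}, and each is ≡ 5 (mod 8).

Only the converse holds.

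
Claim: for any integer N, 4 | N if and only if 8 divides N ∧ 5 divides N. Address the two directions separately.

(⟸) Suppose 8 ∣ N and 5 ∣ N. Any common multiple of 8 and 5 is a multiple of their lcm; here gcd(8, 5) = 1, so lcm(8, 5) = 8·5 = 40, so 40 ∣ N. Since 4 ∣ 40, it follows that 4 ∣ N.

(⟹) This fails: take N = 4. Certainly 4 ∣ 4, but 8 ∤ 4.

Not equivalent: only (⇐) holds.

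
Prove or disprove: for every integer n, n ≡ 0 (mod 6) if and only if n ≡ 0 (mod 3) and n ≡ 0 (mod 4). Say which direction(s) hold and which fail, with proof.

(⇒) This fails: n = 6 gives 6 ≡ 0 (mod 6) but 6 ≡ 2 (mod 4), so the conjunction on the right does not hold.

(⇐) Conversely, if n ≡ 0 (mod 3) and n ≡ 0 (mod 4), then by the Chinese remainder theorem n ≡ 0 (mod 12). Since 0 ≡ 0 (mod 6) and 6 ∣ 12, we get n ≡ 0 (mod 6).

The forward direction fails; the converse holds.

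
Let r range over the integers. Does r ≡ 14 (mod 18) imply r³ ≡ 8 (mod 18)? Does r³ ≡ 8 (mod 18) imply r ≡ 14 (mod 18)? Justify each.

(→) Suppose r ≡ 14 (mod 18). Write r = 18j + 14. Then (18j + 14)³ = 5832j³ + 13608j² + 10584j + 2744 = 18(324j³ + 756j² + 588j + 152) + 8, so r³ ≡ 8 (mod 18).

(←) This fails: take r = 2. Then 2³ = 8 ≡ 8 (mod 18), yet 2 ≡ 2 (mod 18), not 14.

(⇒) holds; (⇐) fails.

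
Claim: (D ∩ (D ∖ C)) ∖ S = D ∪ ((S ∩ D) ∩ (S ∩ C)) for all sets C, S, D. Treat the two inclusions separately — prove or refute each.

Forward inclusion. Let x ∈ (D ∩ (D ∖ C)) ∖ S. Then x ∈ D and x ∉ C, S, from which x ∈ D ∪ ((S ∩ D) ∩ (S ∩ C)).

Reverse inclusion. This inclusion fails. Take C = {1}, S = ∅, D = {1}; then 1 ∈ D ∪ ((S ∩ D) ∩ (S ∩ C)) but 1 ∉ (D ∩ (D ∖ C)) ∖ S.

(⊆) holds; (⊇) fails.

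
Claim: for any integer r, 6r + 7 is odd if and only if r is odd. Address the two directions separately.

(⇒) fails; (⇐) holds.

[⇒] This fails: take r = 2. Then 6r + 7 = 19, which is odd, yet r = 2 is even, not odd.

[⇐] Suppose r is odd. Since 6 is even, 6r is even for every r, so 6r + 7 has the same parity as 7, which is odd. Hence 6r + 7 is odd.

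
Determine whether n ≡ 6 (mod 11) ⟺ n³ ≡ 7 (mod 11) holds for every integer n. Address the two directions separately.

Both directions hold.

Forward direction. Suppose n ≡ 6 (mod 11). Write n = 11j + 6. Then (11j + 6)³ = 1331j³ + 2178j² + 1188j + 216 = 11(121j³ + 198j² + 108j + 19) + 7, so n³ ≡ 7 (mod 11).

Converse. Suppose n³ ≡ 7 (mod 11). The only residue r in {0, …, 10} with r³ ≡ 7 (mod 11) is r = 6, so n ≡ 6 (mod 11).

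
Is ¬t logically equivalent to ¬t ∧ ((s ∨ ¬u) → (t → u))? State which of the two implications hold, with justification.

Equivalent; both directions hold.

(⟹) Assume the antecedent. If u is true, the antecedent forces (u = T, t = F, s = F) or (u = T, t = F, s = T), and ¬t ∧ ((s ∨ ¬u) → (t → u)) holds there. If u is false, the antecedent forces (u = F, t = F, s = F) or (u = F, t = F, s = T), and ¬t ∧ ((s ∨ ¬u) → (t → u)) holds there. Either way ¬t ∧ ((s ∨ ¬u) → (t → u)) holds.

(⟸) Assume the antecedent. If u is true, the antecedent forces (u = T, t = F, s = F) or (u = T, t = F, s = T), and ¬t holds there. If u is false, the antecedent forces (u = F, t = F, s = F) or (u = F, t = F, s = T), and ¬t holds there. Either way ¬t holds.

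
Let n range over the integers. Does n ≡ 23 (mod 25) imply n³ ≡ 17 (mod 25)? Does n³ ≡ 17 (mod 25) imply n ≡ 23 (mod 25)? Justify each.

(⟸) Suppose n³ ≡ 17 (mod 25). The only residue r in {0, …, 24} with r³ ≡ 17 (mod 25) is r = 23, so n ≡ 23 (mod 25).

(⟹) Suppose n ≡ 23 (mod 25). Write n = 25j + 23. Then (25j + 23)³ = 15625j³ + 43125j² + 39675j + 12167 = 25(625j³ + 1725j² + 1587j + 486) + 17, so n³ ≡ 17 (mod 25).

Both implications hold.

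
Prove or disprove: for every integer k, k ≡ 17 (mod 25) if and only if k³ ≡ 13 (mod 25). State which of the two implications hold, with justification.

(⇐) Suppose k³ ≡ 13 (mod 25). The only residue r in {0, …, 24} with r³ ≡ 13 (mod 25) is r = 17, so k ≡ 17 (mod 25).

(⇒) Suppose k ≡ 17 (mod 25). Write k = 25j + 17. Then (25j + 17)³ = 15625j³ + 31875j² + 21675j + 4913 = 25(625j³ + 1275j² + 867j + 196) + 13, so k³ ≡ 13 (mod 25).

Both implications hold.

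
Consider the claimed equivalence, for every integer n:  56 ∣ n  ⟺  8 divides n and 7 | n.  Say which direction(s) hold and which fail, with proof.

(⇒) If 56 ∣ n, write n = 56q. Since 56 = 7·8, n = 8·(7q), so 8 ∣ n; and since 56 = 8·7, n = 7·(8q), so 7 ∣ n.

(⇐) Suppose 8 ∣ n and 7 ∣ n. Any common multiple of 8 and 7 is a multiple of their lcm; here gcd(8, 7) = 1, so lcm(8, 7) = 8·7 = 56, so 56 ∣ n.

Both directions hold.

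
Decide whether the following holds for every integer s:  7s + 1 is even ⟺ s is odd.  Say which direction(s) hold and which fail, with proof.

Both directions hold.

[⇒] Suppose 7s + 1 is even. Since 7 is odd, 7s and s have the same parity, so 7s + 1 ≡ s + 1 (mod 2). As 1 is odd, 7s + 1 is even exactly when s is odd. Thus s is odd.

[⇐] Conversely, suppose s is odd; write s = 2j + 1. Then 7s + 1 = 7·(2j + 1) + 1 = 2·7j + 8, which is even.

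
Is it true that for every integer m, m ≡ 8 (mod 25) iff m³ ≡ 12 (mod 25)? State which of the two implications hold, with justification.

(⇒) Suppose m ≡ 8 (mod 25). Write m = 25j + 8. Then (25j + 8)³ = 15625j³ + 15000j² + 4800j + 512 = 25(625j³ + 600j² + 192j + 20) + 12, so m³ ≡ 12 (mod 25).

(⇐) Conversely, suppose m³ ≡ 12 (mod 25). The only residue r in {0, …, 24} with r³ ≡ 12 (mod 25) is r = 8, so m ≡ 8 (mod 25).

Equivalent; both directions hold.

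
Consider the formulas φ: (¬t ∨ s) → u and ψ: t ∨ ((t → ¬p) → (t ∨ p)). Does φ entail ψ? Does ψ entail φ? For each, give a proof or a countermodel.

Neither direction holds.

Forward direction. This fails. Under s = F, u = T, t = F, p = F, the left side is true but the right side is false.

Converse. This fails. Under s = T, u = F, t = T, p = F, the left side is false but the right side is true.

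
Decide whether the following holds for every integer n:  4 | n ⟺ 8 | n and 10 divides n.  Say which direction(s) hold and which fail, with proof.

(⇒) fails; (⇐) holds.

Forward direction. This fails: take n = 4. Certainly 4 ∣ 4, but 8 ∤ 4.

Converse. Suppose 8 ∣ n and 10 ∣ n. Any common multiple of 8 and 10 is a multiple of their lcm; here lcm(8, 10) = 8·10/gcd(8, 10) = 80/2 = 40, so 40 ∣ n. Since 4 ∣ 40, it follows that 4 ∣ n.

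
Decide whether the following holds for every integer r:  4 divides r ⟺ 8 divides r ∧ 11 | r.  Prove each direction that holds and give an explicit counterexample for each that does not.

Not equivalent: only (⇐) holds.

(⟸) Suppose 8 ∣ r and 11 ∣ r. Any common multiple of 8 and 11 is a multiple of their lcm; here gcd(8, 11) = 1, so lcm(8, 11) = 8·11 = 88, so 88 ∣ r. Since 4 ∣ 88, it follows that 4 ∣ r.

(⟹) This fails: take r = 4. Certainly 4 ∣ 4, but 8 ∤ 4.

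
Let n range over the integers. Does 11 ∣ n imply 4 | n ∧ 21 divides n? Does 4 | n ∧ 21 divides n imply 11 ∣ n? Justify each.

Neither direction holds.

(⇒) This fails: take n = 11. Certainly 11 ∣ 11, but 4 ∤ 11.

(⇐) This fails: take n = 84. Both 4 ∣ 84 and 21 ∣ 84, yet 84 is not a multiple of 11 (since 84 = 7·11 + 7), so 11 ∤ 84.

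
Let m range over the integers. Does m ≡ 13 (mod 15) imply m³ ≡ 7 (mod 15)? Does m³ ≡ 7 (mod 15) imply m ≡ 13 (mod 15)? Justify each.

Equivalent; both directions hold.

(⇒) Suppose m ≡ 13 (mod 15). Write m = 15j + 13. Then (15j + 13)³ = 3375j³ + 8775j² + 7605j + 2197 = 15(225j³ + 585j² + 507j + 146) + 7, so m³ ≡ 7 (mod 15).

(⇐) Conversely, suppose m³ ≡ 7 (mod 15). The only residue r in {0, …, 14} with r³ ≡ 7 (mod 15) is r = 13, so m ≡ 13 (mod 15).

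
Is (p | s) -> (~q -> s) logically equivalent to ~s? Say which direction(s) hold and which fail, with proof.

Both directions fail.

(⇒) This fails. Under s = T, q = F, p = F, the left side is true but the right side is false.

(⇐) This fails. Under s = F, q = F, p = T, the left side is false but the right side is true.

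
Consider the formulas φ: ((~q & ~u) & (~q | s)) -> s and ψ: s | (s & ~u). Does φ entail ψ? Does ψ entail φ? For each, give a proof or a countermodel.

(⇒) This fails. Under u = T, s = F, q = F, the left side is true but the right side is false.

(⇐) Assume the antecedent. If u is true, ((~q & ~u) & (~q | s)) -> s reduces to true regardless of the other variables. If u is false, the antecedent forces (u = F, s = T, q = F) or (u = F, s = T, q = T), and ((~q & ~u) & (~q | s)) -> s holds there. Either way ((~q & ~u) & (~q | s)) -> s holds.

Only the converse holds.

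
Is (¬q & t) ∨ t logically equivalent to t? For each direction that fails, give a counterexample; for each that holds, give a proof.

Converse. Assume the antecedent. If q is true, the antecedent forces (q = T, t = T), and (¬q & t) ∨ t holds there. If q is false, the antecedent forces (q = F, t = T), and (¬q & t) ∨ t holds there. Either way (¬q & t) ∨ t holds.

Forward direction. Assume the antecedent. If q is true, the antecedent forces (q = T, t = T), and t holds there. If q is false, the antecedent forces (q = F, t = T), and t holds there. Either way t holds.

Both directions hold.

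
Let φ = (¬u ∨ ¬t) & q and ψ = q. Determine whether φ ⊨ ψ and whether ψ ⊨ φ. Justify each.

(→) Assume the antecedent. If t is true, the antecedent forces (t = T, u = F, q = T), and q holds there. If t is false, the antecedent forces (t = F, u = F, q = T) or (t = F, u = T, q = T), and q holds there. Either way q holds.

(←) This fails. Under t = T, u = T, q = T, the left side is false but the right side is true.

Only the forward implication holds.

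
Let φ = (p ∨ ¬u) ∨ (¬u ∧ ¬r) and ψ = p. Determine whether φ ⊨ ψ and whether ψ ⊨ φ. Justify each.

Only the converse holds.

[⇐] Assume the antecedent. If p is true, (p ∨ ¬u) ∨ (¬u ∧ ¬r) reduces to true regardless of the other variables. If p is false, the antecedent cannot hold. Either way (p ∨ ¬u) ∨ (¬u ∧ ¬r) holds.

[⇒] This fails. Under p = F, u = F, r = F, the left side is true but the right side is false.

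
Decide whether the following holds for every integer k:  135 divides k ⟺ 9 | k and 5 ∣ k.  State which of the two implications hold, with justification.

Converse. This fails: take k = 45. Both 9 ∣ 45 and 5 ∣ 45, yet 45 is not a multiple of 135 (since 45 = 0·135 + 45), so 135 ∤ 45.

Forward direction. If 135 ∣ k, write k = 135q. Since 135 = 15·9, k = 9·(15q), so 9 ∣ k; and since 135 = 27·5, k = 5·(27q), so 5 ∣ k.

Not equivalent: only (⇒) holds.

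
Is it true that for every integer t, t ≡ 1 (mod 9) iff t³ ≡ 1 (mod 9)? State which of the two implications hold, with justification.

Only the forward direction holds.

Forward direction. Suppose t ≡ 1 (mod 9). Write t = 9j + 1. Then (9j + 1)³ = 729j³ + 243j² + 27j + 1 = 9(81j³ + 27j² + 3j) + 1, so t³ ≡ 1 (mod 9).

Converse. This fails: take t = 4. Then 4³ = 64 ≡ 1 (mod 9), yet 4 ≡ 4 (mod 9), not 1.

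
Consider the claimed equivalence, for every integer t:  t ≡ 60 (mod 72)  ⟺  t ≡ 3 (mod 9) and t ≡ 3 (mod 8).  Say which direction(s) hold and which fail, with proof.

Forward direction. This fails: t = 60 gives 60 ≡ 60 (mod 72) but 60 ≡ 6 (mod 9), so the conjunction on the right does not hold.

Converse. This fails: t = 3 satisfies both congruences on the right (3 ≡ 3 mod 9 and 3 ≡ 3 mod 8) yet 3 ≡ 3 (mod 72), not 60.

Neither direction holds.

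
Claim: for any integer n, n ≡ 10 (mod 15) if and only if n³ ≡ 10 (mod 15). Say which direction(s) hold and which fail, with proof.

Both directions hold.

(⟸) Suppose n³ ≡ 10 (mod 15). The only residue r in {0, …, 14} with r³ ≡ 10 (mod 15) is r = 10, so n ≡ 10 (mod 15).

(⟹) Suppose n ≡ 10 (mod 15). Write n = 15j + 10. Then (15j + 10)³ = 3375j³ + 6750j² + 4500j + 1000 = 15(225j³ + 450j² + 300j + 66) + 10, so n³ ≡ 10 (mod 15).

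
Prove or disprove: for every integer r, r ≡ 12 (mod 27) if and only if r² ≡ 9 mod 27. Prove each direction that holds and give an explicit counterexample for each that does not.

Only the forward direction holds.

(→) Suppose r ≡ 12 (mod 27). Write r = 27j + 12. Then (27j + 12)² = 729j² + 648j + 144 = 27(27j² + 24j + 5) + 9, so r² ≡ 9 (mod 27).

(←) This fails: take r = 3. Then 3² = 9 ≡ 9 (mod 27), yet 3 ≡ 3 (mod 27), not 12.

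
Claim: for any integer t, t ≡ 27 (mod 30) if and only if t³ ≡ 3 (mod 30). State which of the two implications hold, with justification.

[⇐] Suppose t³ ≡ 3 (mod 30). The only residue r in {0, …, 29} with r³ ≡ 3 (mod 30) is r = 27, so t ≡ 27 (mod 30).

[⇒] Suppose t ≡ 27 (mod 30). Write t = 30j + 27. Then (30j + 27)³ = 27000j³ + 72900j² + 65610j + 19683 = 30(900j³ + 2430j² + 2187j + 656) + 3, so t³ ≡ 3 (mod 30).

The biconditional holds.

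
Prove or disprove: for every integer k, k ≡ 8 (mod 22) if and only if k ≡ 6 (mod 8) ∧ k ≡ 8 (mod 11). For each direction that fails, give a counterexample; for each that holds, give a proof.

(⟸) If k ≡ 6 (mod 8) and k ≡ 8 (mod 11), then by the Chinese remainder theorem k ≡ 30 (mod 88). Since 30 ≡ 8 (mod 22) and 22 ∣ 88, we get k ≡ 8 (mod 22).

(⟹) This fails: k = 8 gives 8 ≡ 8 (mod 22) but 8 ≡ 0 (mod 8), so the conjunction on the right does not hold.

(⇒) fails; (⇐) holds.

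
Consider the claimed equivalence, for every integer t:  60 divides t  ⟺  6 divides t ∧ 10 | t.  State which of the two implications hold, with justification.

(→) If 60 ∣ t, write t = 60q. Since 60 = 10·6, t = 6·(10q), so 6 ∣ t; and since 60 = 6·10, t = 10·(6q), so 10 ∣ t.

(←) This fails: take t = 30. Both 6 ∣ 30 and 10 ∣ 30, yet 30 is not a multiple of 60 (since 30 = 0·60 + 30), so 60 ∤ 30.

Only the forward direction holds.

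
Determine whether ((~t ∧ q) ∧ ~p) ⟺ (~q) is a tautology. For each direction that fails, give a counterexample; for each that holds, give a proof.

Neither implication holds.

Forward direction. This fails. Under p = F, t = F, q = T, the left side is true but the right side is false.

Converse. This fails. Under p = F, t = F, q = F, the left side is false but the right side is true.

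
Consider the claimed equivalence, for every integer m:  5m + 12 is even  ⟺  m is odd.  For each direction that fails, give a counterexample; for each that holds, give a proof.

Neither direction holds.

[⇒] This fails: m = 2 gives 5m + 12 = 22, which is even, but 2 is even, not odd.

[⇐] This also fails: m = 7 is odd, but 5m + 12 = 47 is odd, not even.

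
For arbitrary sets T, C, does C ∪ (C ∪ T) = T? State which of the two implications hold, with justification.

(⟹) This inclusion fails. Take T = ∅, C = {1}; then 1 ∈ C ∪ (C ∪ T) but 1 ∉ T.

(⟸) Let x ∈ T. Then either x ∈ T and x ∉ C; or x ∈ T ∩ C. In each case x ∈ C ∪ (C ∪ T), so T ⊆ C ∪ (C ∪ T).

The sets are not equal: only the reverse inclusion holds.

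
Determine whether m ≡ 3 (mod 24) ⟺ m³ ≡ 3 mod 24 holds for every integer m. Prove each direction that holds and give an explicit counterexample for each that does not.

(⟹) Suppose m ≡ 3 (mod 24). Write m = 24j + 3. Then (24j + 3)³ = 13824j³ + 5184j² + 648j + 27 = 24(576j³ + 216j² + 27j + 1) + 3, so m³ ≡ 3 (mod 24).

(⟸) Conversely, suppose m³ ≡ 3 (mod 24). The only residue r in {0, …, 23} with r³ ≡ 3 (mod 24) is r = 3, so m ≡ 3 (mod 24).

The biconditional holds.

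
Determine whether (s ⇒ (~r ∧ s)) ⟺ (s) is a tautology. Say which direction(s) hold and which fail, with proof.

Both directions fail.

(→) This fails. Under r = F, s = F, the left side is true but the right side is false.

(←) This fails. Under r = T, s = T, the left side is false but the right side is true.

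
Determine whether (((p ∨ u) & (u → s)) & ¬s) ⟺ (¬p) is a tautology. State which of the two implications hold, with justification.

(⇒) This fails. Under s = F, u = F, p = T, the left side is true but the right side is false.

(⇐) This fails. Under s = F, u = F, p = F, the left side is false but the right side is true.

Neither direction holds.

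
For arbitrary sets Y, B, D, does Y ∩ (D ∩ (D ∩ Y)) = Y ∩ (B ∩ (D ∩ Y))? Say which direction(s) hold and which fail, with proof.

The sets are not equal: only the reverse inclusion holds.

Forward inclusion. This inclusion fails. Take Y = {1}, B = ∅, D = {1}; then 1 ∈ Y ∩ (D ∩ (D ∩ Y)) but 1 ∉ Y ∩ (B ∩ (D ∩ Y)).

Reverse inclusion. Let x ∈ Y ∩ (B ∩ (D ∩ Y)). Then x ∈ Y ∩ B ∩ D, from which x ∈ Y ∩ (D ∩ (D ∩ Y)).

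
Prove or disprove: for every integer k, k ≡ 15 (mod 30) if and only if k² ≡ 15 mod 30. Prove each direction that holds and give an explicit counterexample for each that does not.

The biconditional holds.

Forward direction. Suppose k ≡ 15 (mod 30). Write k = 30j + 15. Then (30j + 15)² = 900j² + 900j + 225 = 30(30j² + 30j + 7) + 15, so k² ≡ 15 (mod 30).

Converse. Suppose k² ≡ 15 (mod 30). The only residue r in {0, …, 29} with r² ≡ 15 (mod 30) is r = 15, so k ≡ 15 (mod 30).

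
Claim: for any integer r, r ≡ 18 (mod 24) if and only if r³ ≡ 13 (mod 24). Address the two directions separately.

Both directions fail.

(→) This fails: take r = 18. Then 18 ≡ 18 (mod 24), but 18³ = 5832 ≡ 0 (mod 24), not 13.

(←) This fails: take r = 13. Then 13³ = 2197 ≡ 13 (mod 24), yet 13 ≡ 13 (mod 24), not 18.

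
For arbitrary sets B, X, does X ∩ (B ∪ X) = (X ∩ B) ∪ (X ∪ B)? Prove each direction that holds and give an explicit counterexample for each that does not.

Only the forward inclusion holds.

Forward inclusion. Let x ∈ X ∩ (B ∪ X). Then either x ∈ X and x ∉ B; or x ∈ B ∩ X. In each case x ∈ (X ∩ B) ∪ (X ∪ B), so X ∩ (B ∪ X) ⊆ (X ∩ B) ∪ (X ∪ B).

Reverse inclusion. This inclusion fails. Take B = {1}, X = ∅; then 1 ∈ (X ∩ B) ∪ (X ∪ B) but 1 ∉ X ∩ (B ∪ X).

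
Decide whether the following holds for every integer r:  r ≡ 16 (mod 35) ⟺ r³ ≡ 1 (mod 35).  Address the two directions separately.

Forward direction. Suppose r ≡ 16 (mod 35). Write r = 35j + 16. Then (35j + 16)³ = 42875j³ + 58800j² + 26880j + 4096 = 35(1225j³ + 1680j² + 768j + 117) + 1, so r³ ≡ 1 (mod 35).

Converse. This fails: take r = 1. Then 1³ = 1 ≡ 1 (mod 35), yet 1 ≡ 1 (mod 35), not 16.

Only the forward direction holds.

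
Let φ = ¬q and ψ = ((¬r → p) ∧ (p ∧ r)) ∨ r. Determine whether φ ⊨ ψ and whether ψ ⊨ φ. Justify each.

(⟹) This fails. Under q = F, r = F, p = F, the left side is true but the right side is false.

(⟸) This fails. Under q = T, r = T, p = F, the left side is false but the right side is true.

Neither direction holds.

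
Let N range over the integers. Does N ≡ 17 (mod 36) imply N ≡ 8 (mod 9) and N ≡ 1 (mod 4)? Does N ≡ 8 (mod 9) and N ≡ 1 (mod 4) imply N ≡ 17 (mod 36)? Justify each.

Both implications hold.

(⇐) If N ≡ 8 (mod 9) and N ≡ 1 (mod 4), then by the Chinese remainder theorem N ≡ 17 (mod 36). This is exactly N ≡ 17 (mod 36).

(⇒) Suppose N ≡ 17 (mod 36); write N = 36j + 17. Since 9 ∣ 36, reducing mod 9 gives N ≡ 17 ≡ 8 (mod 9); since 4 ∣ 36, reducing mod 4 gives N ≡ 17 ≡ 1 (mod 4).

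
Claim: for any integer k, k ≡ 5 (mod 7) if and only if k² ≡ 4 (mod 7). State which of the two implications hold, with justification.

(⇒) holds; (⇐) fails.

(⟹) Suppose k ≡ 5 (mod 7). Write k = 7j + 5. Then (7j + 5)² = 49j² + 70j + 25 = 7(7j² + 10j + 3) + 4, so k² ≡ 4 (mod 7).

(⟸) This fails: take k = 2. Then 2² = 4 ≡ 4 (mod 7), yet 2 ≡ 2 (mod 7), not 5.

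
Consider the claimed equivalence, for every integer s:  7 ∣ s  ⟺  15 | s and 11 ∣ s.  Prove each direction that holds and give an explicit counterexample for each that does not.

Neither implication holds.

(⟹) This fails: take s = 7. Certainly 7 ∣ 7, but 15 ∤ 7.

(⟸) This fails: take s = 165. Both 15 ∣ 165 and 11 ∣ 165, yet 165 is not a multiple of 7 (since 165 = 23·7 + 4), so 7 ∤ 165.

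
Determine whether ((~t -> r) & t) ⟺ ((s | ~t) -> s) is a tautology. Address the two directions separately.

Only the forward direction holds.

(→) Assume the antecedent. If r is true, the antecedent forces (r = T, s = F, t = T) or (r = T, s = T, t = T), and (s | ~t) -> s holds there. If r is false, the antecedent forces (r = F, s = F, t = T) or (r = F, s = T, t = T), and (s | ~t) -> s holds there. Either way (s | ~t) -> s holds.

(←) This fails. Under r = F, s = T, t = F, the left side is false but the right side is true.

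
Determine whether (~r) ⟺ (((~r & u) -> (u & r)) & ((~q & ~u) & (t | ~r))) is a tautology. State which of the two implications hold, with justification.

Forward direction. This fails. Under u = T, q = F, t = F, r = F, the left side is true but the right side is false.

Converse. This fails. Under u = F, q = F, t = T, r = T, the left side is false but the right side is true.

Neither direction holds.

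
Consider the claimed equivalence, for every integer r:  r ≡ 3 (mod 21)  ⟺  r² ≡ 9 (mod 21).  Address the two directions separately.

(→) Suppose r ≡ 3 (mod 21). Write r = 21j + 3. Then (21j + 3)² = 441j² + 126j + 9 = 21(21j² + 6j) + 9, so r² ≡ 9 (mod 21).

(←) This fails: take r = 18. Then 18² = 324 ≡ 9 (mod 21), yet 18 ≡ 18 (mod 21), not 3.

The forward direction holds; the converse fails.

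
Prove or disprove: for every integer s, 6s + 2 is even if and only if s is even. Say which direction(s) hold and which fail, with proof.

(⟹) This fails: take s = 3. Then 6s + 2 = 20, which is even, yet s = 3 is odd, not even.

(⟸) Suppose s is even. Since 6 is even, 6s is even for every s, so 6s + 2 has the same parity as 2, which is even. Hence 6s + 2 is even.

Only the reverse direction holds.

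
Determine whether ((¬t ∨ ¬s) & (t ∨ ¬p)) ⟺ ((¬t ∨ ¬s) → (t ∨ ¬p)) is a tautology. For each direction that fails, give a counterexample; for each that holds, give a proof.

Forward direction. Assume the antecedent. If p is true, the antecedent forces (s = F, p = T, t = T), and (¬t ∨ ¬s) → (t ∨ ¬p) holds there. If p is false, (¬t ∨ ¬s) → (t ∨ ¬p) reduces to true regardless of the other variables. Either way (¬t ∨ ¬s) → (t ∨ ¬p) holds.

Converse. This fails. Under s = T, p = F, t = T, the left side is false but the right side is true.

Only the forward implication holds.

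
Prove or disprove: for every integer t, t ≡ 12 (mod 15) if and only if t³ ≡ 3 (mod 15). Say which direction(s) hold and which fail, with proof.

Forward direction. Suppose t ≡ 12 (mod 15). Write t = 15j + 12. Then (15j + 12)³ = 3375j³ + 8100j² + 6480j + 1728 = 15(225j³ + 540j² + 432j + 115) + 3, so t³ ≡ 3 (mod 15).

Converse. Suppose t³ ≡ 3 (mod 15). The only residue r in {0, …, 14} with r³ ≡ 3 (mod 15) is r = 12, so t ≡ 12 (mod 15).

The biconditional holds.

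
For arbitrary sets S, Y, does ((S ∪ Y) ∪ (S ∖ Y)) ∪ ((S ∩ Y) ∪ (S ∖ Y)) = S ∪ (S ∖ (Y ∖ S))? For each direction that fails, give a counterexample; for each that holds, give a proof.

(⊆) fails; (⊇) holds.

(⊆) This inclusion fails. Take S = ∅, Y = {1}; then 1 ∈ ((S ∪ Y) ∪ (S ∖ Y)) ∪ ((S ∩ Y) ∪ (S ∖ Y)) but 1 ∉ S ∪ (S ∖ (Y ∖ S)).

(⊇) Let x ∈ S ∪ (S ∖ (Y ∖ S)). Then either x ∈ S and x ∉ Y; or x ∈ S ∩ Y. In each case x ∈ ((S ∪ Y) ∪ (S ∖ Y)) ∪ ((S ∩ Y) ∪ (S ∖ Y)), so S ∪ (S ∖ (Y ∖ S)) ⊆ ((S ∪ Y) ∪ (S ∖ Y)) ∪ ((S ∩ Y) ∪ (S ∖ Y)).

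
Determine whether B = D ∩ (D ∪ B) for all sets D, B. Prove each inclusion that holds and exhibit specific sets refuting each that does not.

(⊆) fails and (⊇) fails.

(⊆) This inclusion fails. Take D = ∅, B = {1}; then 1 ∈ B but 1 ∉ D ∩ (D ∪ B).

(⊇) This inclusion fails. Take D = {1}, B = ∅; then 1 ∈ D ∩ (D ∪ B) but 1 ∉ B.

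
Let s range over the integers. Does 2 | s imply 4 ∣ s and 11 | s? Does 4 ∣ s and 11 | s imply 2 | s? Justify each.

Converse. Suppose 4 ∣ s and 11 ∣ s. Any common multiple of 4 and 11 is a multiple of their lcm; here gcd(4, 11) = 1, so lcm(4, 11) = 4·11 = 44, so 44 ∣ s. Since 2 ∣ 44, it follows that 2 ∣ s.

Forward direction. This fails: take s = 2. Certainly 2 ∣ 2, but 4 ∤ 2.

Only the converse holds.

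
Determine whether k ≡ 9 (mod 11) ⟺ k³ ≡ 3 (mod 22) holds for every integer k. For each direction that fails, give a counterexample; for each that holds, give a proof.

(⇒) This fails: take k = 20. Then 20 ≡ 9 (mod 11), but 20³ = 8000 ≡ 14 (mod 22), not 3.

(⇐) Conversely, the residues r modulo 22 with r³ ≡ 3 (mod 22) are exactly {9}, and each is ≡ 9 (mod 11).

Not equivalent: only (⇐) holds.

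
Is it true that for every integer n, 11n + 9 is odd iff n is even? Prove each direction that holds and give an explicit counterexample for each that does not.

(⇒) Suppose 11n + 9 is odd. Since 11 is odd, 11n and n have the same parity, so 11n + 9 ≡ n + 9 (mod 2). As 9 is odd, 11n + 9 is odd exactly when n is even. Thus n is even.

(⇐) Conversely, suppose n is even; write n = 2j. Then 11n + 9 = 11·(2j) + 9 = 2·11j + 9, which is odd.

Both directions hold; the statement is true.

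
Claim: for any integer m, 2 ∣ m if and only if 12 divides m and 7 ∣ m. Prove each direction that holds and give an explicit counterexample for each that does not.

Only the converse holds.

(⟹) This fails: take m = 2. Certainly 2 ∣ 2, but 12 ∤ 2.

(⟸) Suppose 12 ∣ m and 7 ∣ m. Any common multiple of 12 and 7 is a multiple of their lcm; here gcd(12, 7) = 1, so lcm(12, 7) = 12·7 = 84, so 84 ∣ m. Since 2 ∣ 84, it follows that 2 ∣ m.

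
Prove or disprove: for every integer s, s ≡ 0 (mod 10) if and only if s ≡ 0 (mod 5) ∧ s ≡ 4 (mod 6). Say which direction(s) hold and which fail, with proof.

(⇒) fails; (⇐) holds.

Forward direction. This fails: s = 0 gives 0 ≡ 0 (mod 10) but 0 ≡ 0 (mod 6), so the conjunction on the right does not hold.

Converse. If s ≡ 0 (mod 5) and s ≡ 4 (mod 6), then by the Chinese remainder theorem s ≡ 10 (mod 30). Since 10 ≡ 0 (mod 10) and 10 ∣ 30, we get s ≡ 0 (mod 10).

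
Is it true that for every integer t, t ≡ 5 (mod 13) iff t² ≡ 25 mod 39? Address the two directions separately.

(→) This fails: take t = 18. Then 18 ≡ 5 (mod 13), but 18² = 324 ≡ 12 (mod 39), not 25.

(←) This fails: take t = 8. Then 8² = 64 ≡ 25 (mod 39), yet 8 ≡ 8 (mod 13), not 5.

Neither implication holds.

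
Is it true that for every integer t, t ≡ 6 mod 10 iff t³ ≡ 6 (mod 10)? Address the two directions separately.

Both directions hold; the statement is true.

Forward direction. Suppose t ≡ 6 mod 10. Write t = 10j + 6. Then (10j + 6)³ = 1000j³ + 1800j² + 1080j + 216 = 10(100j³ + 180j² + 108j + 21) + 6, so t³ ≡ 6 (mod 10).

Converse. For the converse, argue contrapositively. If t ≢ 6 (mod 10), then t is congruent to one of 0, 1, 2, 3, 4, 5, 7, 8, 9 modulo 10, and these give t³ ≡ 0, 1, 8, 7, 4, 5, 3, 2, 9 respectively — never 6.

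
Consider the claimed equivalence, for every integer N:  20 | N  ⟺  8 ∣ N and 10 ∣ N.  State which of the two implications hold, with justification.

Only the converse holds.

(←) Suppose 8 ∣ N and 10 ∣ N. Any common multiple of 8 and 10 is a multiple of their lcm; here lcm(8, 10) = 8·10/gcd(8, 10) = 80/2 = 40, so 40 ∣ N. Since 20 ∣ 40, it follows that 20 ∣ N.

(→) This fails: take N = 20. Certainly 20 ∣ 20, but 8 ∤ 20.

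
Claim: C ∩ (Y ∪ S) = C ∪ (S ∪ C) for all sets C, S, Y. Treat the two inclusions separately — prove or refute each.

(⊆) Let x ∈ C ∩ (Y ∪ S). Then either x ∈ C ∩ S and x ∉ Y; or x ∈ C ∩ Y and x ∉ S; or x ∈ C ∩ S ∩ Y. In each case x ∈ C ∪ (S ∪ C), so C ∩ (Y ∪ S) ⊆ C ∪ (S ∪ C).

(⊇) This inclusion fails. Take C = {1}, S = ∅, Y = ∅; then 1 ∈ C ∪ (S ∪ C) but 1 ∉ C ∩ (Y ∪ S).

(⊆) holds; (⊇) fails.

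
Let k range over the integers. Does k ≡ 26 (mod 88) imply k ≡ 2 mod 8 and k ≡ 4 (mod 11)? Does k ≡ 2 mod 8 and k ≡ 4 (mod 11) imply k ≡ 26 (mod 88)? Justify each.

Equivalent; both directions hold.

[⇒] Suppose k ≡ 26 (mod 88); write k = 88j + 26. Since 8 ∣ 88, reducing mod 8 gives k ≡ 26 ≡ 2 (mod 8); since 11 ∣ 88, reducing mod 11 gives k ≡ 26 ≡ 4 (mod 11).

[⇐] Conversely, if k ≡ 2 (mod 8) and k ≡ 4 (mod 11), then by the Chinese remainder theorem k ≡ 26 (mod 88). This is exactly k ≡ 26 (mod 88).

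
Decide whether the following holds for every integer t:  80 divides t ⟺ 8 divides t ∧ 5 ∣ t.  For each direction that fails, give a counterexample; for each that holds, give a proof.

Forward direction. If 80 ∣ t, write t = 80q. Since 80 = 10·8, t = 8·(10q), so 8 ∣ t; and since 80 = 16·5, t = 5·(16q), so 5 ∣ t.

Converse. This fails: take t = 40. Both 8 ∣ 40 and 5 ∣ 40, yet 40 is not a multiple of 80 (since 40 = 0·80 + 40), so 80 ∤ 40.

Not equivalent: only (⇒) holds.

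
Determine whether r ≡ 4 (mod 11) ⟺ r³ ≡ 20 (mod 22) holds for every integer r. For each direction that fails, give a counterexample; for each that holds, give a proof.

Only the converse holds.

Forward direction. This fails: take r = 15. Then 15 ≡ 4 (mod 11), but 15³ = 3375 ≡ 9 (mod 22), not 20.

Converse. The residues r modulo 22 with r³ ≡ 20 (mod 22) are exactly {4}, and each is ≡ 4 (mod 11).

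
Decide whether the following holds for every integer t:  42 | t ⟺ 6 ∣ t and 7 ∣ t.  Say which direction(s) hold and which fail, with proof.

[⇐] Suppose 6 ∣ t and 7 ∣ t. Any common multiple of 6 and 7 is a multiple of their lcm; here gcd(6, 7) = 1, so lcm(6, 7) = 6·7 = 42, so 42 ∣ t.

[⇒] If 42 ∣ t, write t = 42q. Since 42 = 7·6, t = 6·(7q), so 6 ∣ t; and since 42 = 6·7, t = 7·(6q), so 7 ∣ t.

Both directions hold.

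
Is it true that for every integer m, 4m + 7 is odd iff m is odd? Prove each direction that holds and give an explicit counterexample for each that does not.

Not equivalent: only (⇐) holds.

(⟹) This fails: take m = 0. Then 4m + 7 = 7, which is odd, yet m = 0 is even, not odd.

(⟸) Suppose m is odd. Since 4 is even, 4m is even for every m, so 4m + 7 has the same parity as 7, which is odd. Hence 4m + 7 is odd.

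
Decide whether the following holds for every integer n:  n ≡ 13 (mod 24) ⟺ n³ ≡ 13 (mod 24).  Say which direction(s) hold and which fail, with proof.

Forward direction. Suppose n ≡ 13 (mod 24). Write n = 24j + 13. Then (24j + 13)³ = 13824j³ + 22464j² + 12168j + 2197 = 24(576j³ + 936j² + 507j + 91) + 13, so n³ ≡ 13 (mod 24).

Converse. Suppose n³ ≡ 13 (mod 24). The only residue r in {0, …, 23} with r³ ≡ 13 (mod 24) is r = 13, so n ≡ 13 (mod 24).

Both implications hold.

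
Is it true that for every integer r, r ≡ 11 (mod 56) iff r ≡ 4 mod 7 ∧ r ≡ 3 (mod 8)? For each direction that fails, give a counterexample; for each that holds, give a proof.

Both implications hold.

(⟹) Suppose r ≡ 11 (mod 56); write r = 56j + 11. Since 7 ∣ 56, reducing mod 7 gives r ≡ 11 ≡ 4 (mod 7); since 8 ∣ 56, reducing mod 8 gives r ≡ 11 ≡ 3 (mod 8).

(⟸) Conversely, if r ≡ 4 (mod 7) and r ≡ 3 (mod 8), then by the Chinese remainder theorem r ≡ 11 (mod 56). This is exactly r ≡ 11 (mod 56).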